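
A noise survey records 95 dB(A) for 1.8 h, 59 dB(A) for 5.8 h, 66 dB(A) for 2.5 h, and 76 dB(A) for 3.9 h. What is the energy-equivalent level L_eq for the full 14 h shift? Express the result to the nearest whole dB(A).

L_eq = 10·log₁₀[(1/T)·Σ tᵢ·10^(Lᵢ/10)] with T = 14 h.
Σ tᵢ·10^(Lᵢ/10) = 1.8·10^(95/10) + 5.8·10^(59/10) + 2.5·10^(66/10) + 3.9·10^(76/10) = 5.862e+09.
L_eq = 10·log₁₀(5.862e+09/14) = 86.22 dB(A).

86 dB(A)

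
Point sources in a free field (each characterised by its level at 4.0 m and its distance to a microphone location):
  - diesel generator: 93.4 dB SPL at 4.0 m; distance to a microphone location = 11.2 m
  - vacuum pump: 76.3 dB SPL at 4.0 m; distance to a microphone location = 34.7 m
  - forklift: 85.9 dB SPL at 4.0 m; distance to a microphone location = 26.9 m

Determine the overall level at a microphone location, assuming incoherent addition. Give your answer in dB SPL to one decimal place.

84.6 dB SPL

Propagate each source to the receiver with L = L_ref − 20·log₁₀(r/r_ref), then add intensities.
diesel generator: 93.4 − 20·log₁₀(11.2/4.0) = 93.4 − 8.94 = 84.46 dB SPL.
vacuum pump: 76.3 − 20·log₁₀(34.7/4.0) = 76.3 − 18.77 = 57.53 dB SPL.
forklift: 85.9 − 20·log₁₀(26.9/4.0) = 85.9 − 16.55 = 69.35 dB SPL.
Σ 10^(L/10) = 2.882e+08 → L_total = 10·log₁₀(2.882e+08) = 84.60 dB SPL.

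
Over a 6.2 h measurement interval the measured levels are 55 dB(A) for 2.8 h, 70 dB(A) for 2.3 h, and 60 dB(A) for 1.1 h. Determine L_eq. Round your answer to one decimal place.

Weight each interval's intensity by its duration and average over T = 6.2 h:
Σ tᵢ·10^(Lᵢ/10) = 2.8·10^(55/10) + 2.3·10^(70/10) + 1.1·10^(60/10) = 2.499e+07.
L_eq = 10·log₁₀(2.499e+07/6.2) = 66.05 dB(A).

66.1 dB(A)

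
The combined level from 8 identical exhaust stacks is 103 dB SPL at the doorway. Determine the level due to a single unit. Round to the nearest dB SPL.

94 dB SPL

For N identical incoherent sources L_total = L₁ + 10·log₁₀ N, so L₁ = 103 − 10·log₁₀(8) = 103 − 9.031.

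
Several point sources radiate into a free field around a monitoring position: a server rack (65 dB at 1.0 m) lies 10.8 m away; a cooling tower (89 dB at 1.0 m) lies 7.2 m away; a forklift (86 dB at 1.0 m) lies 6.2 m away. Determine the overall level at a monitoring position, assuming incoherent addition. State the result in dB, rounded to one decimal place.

74.1 dB

First find each source's level at the receiver (point-source: −20·log₁₀(r/r_ref)), then combine on an intensity basis.
server rack: 65 − 20·log₁₀(10.8/1.0) = 65 − 20.67 = 44.33 dB.
cooling tower: 89 − 20·log₁₀(7.2/1.0) = 89 − 17.15 = 71.85 dB.
forklift: 86 − 20·log₁₀(6.2/1.0) = 86 − 15.85 = 70.15 dB.
Σ 10^(L/10) = 2.571e+07 → L_total = 10·log₁₀(2.571e+07) = 74.10 dB.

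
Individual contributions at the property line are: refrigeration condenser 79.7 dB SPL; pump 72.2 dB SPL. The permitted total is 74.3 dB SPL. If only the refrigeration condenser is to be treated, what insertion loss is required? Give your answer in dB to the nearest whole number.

10 dB

Everything except the refrigeration condenser sums to 10^(72.2/10) = 1.660e+07 in linear terms, 72.20 dB SPL.
To meet 74.3 dB SPL overall, the treated refrigeration condenser may contribute at most 10^(74.3/10) − 1.660e+07 = 1.032e+07, i.e. 70.14 dB SPL.
Required insertion loss = 79.7 − 70.14 = 9.56 dB.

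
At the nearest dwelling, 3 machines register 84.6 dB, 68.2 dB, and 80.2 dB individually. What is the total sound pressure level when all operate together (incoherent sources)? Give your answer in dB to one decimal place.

86.0 dB

For uncorrelated sources the intensities add, so convert each level to linear form, sum, and take 10·log₁₀ of the total.
Σ 10^(L/10) = 10^(84.6/10) + 10^(68.2/10) + 10^(80.2/10) = 3.997e+08.
L_total = 10·log₁₀(3.997e+08) = 86.02 dB.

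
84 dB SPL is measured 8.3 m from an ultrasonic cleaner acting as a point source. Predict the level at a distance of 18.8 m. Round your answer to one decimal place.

Point-source attenuation: ΔL = 20·log₁₀(r₂/r₁) = 20·log₁₀(18.8/8.3) = 7.102 dB.
L₂ = 84 − 20·log₁₀(18.8/8.3) = 84 − 7.102 = 76.90 dB SPL.

76.9 dB SPL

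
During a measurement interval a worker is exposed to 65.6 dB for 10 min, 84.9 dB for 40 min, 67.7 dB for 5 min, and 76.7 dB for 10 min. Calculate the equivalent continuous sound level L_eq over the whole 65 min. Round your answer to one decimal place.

Weight each interval's intensity by its duration and average over T = 65 min:
Σ tᵢ·10^(Lᵢ/10) = 10·10^(65.6/10) + 40·10^(84.9/10) + 5·10^(67.7/10) + 10·10^(76.7/10) = 1.289e+10.
L_eq = 10·log₁₀(1.289e+10/65) = 82.97 dB.

83.0 dB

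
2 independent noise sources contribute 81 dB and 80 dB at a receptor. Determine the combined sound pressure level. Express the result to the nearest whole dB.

84 dB

For uncorrelated sources the intensities add, so convert each level to linear form, sum, and take 10·log₁₀ of the total.
Σ 10^(L/10) = 10^(81/10) + 10^(80/10) = 2.259e+08.
L_total = 10·log₁₀(2.259e+08) = 83.54 dB.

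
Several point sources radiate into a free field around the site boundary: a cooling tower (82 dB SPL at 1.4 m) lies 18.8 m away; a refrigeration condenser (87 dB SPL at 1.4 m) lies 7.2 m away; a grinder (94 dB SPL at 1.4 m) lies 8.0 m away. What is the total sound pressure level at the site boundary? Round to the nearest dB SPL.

Propagate each source to the receiver with L = L_ref − 20·log₁₀(r/r_ref), then add intensities.
cooling tower: 82 − 20·log₁₀(18.8/1.4) = 82 − 22.56 = 59.44 dB SPL.
refrigeration condenser: 87 − 20·log₁₀(7.2/1.4) = 87 − 14.22 = 72.78 dB SPL.
grinder: 94 − 20·log₁₀(8.0/1.4) = 94 − 15.14 = 78.86 dB SPL.
Σ 10^(L/10) = 9.675e+07 → L_total = 10·log₁₀(9.675e+07) = 79.86 dB SPL.

80 dB SPL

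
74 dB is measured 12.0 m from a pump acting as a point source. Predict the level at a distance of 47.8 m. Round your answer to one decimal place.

62.0 dB

Point-source attenuation: ΔL = 20·log₁₀(r₂/r₁) = 20·log₁₀(47.8/12.0) = 12.005 dB.
L₂ = 74 − 20·log₁₀(47.8/12.0) = 74 − 12.005 = 62.00 dB.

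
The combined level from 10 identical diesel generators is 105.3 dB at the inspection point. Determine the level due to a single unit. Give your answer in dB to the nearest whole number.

95 dB

10 equal contributions raise the level by 10·log₁₀ 10 = 10.000 dB, so each unit alone gives 105.3 − 10.000.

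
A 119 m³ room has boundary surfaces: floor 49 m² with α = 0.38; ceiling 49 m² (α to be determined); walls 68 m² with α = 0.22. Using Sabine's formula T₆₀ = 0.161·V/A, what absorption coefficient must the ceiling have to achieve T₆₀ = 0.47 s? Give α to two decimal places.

0.15

Required total absorption A = 0.161·119/0.47 = 40.76 m².
Absorption from the other surfaces = 49·0.38 + 68·0.22 = 33.58 m², so the ceiling must supply 7.18 m² over 49 m².
α = 7.18/49 = 0.147.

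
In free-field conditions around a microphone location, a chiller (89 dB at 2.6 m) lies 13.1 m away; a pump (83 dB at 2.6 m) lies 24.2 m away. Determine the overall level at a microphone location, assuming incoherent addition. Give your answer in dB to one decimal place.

First find each source's level at the receiver (point-source: −20·log₁₀(r/r_ref)), then combine on an intensity basis.
chiller: 89 − 20·log₁₀(13.1/2.6) = 89 − 14.05 = 74.95 dB.
pump: 83 − 20·log₁₀(24.2/2.6) = 83 − 19.38 = 63.62 dB.
Σ 10^(L/10) = 3.359e+07 → L_total = 10·log₁₀(3.359e+07) = 75.26 dB.

75.3 dB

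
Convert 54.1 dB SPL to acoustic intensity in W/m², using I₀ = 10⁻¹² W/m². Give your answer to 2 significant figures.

2.6e-07 W/m²

I/I₀ = 10^(54.1/10) = 2.57e+05, so I = 2.57e+05 × 10⁻¹² W/m².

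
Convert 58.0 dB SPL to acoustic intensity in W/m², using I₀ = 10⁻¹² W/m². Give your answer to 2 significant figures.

6.3e-07 W/m²

I/I₀ = 10^(58.0/10) = 6.31e+05, so I = 6.31e+05 × 10⁻¹² W/m².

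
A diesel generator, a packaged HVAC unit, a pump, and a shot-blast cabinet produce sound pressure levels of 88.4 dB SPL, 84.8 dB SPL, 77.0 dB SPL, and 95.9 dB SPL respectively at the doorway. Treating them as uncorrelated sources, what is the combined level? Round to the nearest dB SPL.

97 dB SPL

For uncorrelated sources the intensities add, so convert each level to linear form, sum, and take 10·log₁₀ of the total.
Σ 10^(L/10) = 10^(88.4/10) + 10^(84.8/10) + 10^(77.0/10) + 10^(95.9/10) = 4.934e+09.
L_total = 10·log₁₀(4.934e+09) = 96.93 dB SPL.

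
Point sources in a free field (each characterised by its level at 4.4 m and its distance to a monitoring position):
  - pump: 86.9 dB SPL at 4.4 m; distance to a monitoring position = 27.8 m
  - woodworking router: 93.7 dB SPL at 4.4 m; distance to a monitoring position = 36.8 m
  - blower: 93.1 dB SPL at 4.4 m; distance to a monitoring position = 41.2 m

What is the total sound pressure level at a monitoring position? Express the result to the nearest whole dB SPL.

78 dB SPL

First find each source's level at the receiver (point-source: −20·log₁₀(r/r_ref)), then combine on an intensity basis.
pump: 86.9 − 20·log₁₀(27.8/4.4) = 86.9 − 16.01 = 70.89 dB SPL.
woodworking router: 93.7 − 20·log₁₀(36.8/4.4) = 93.7 − 18.45 = 75.25 dB SPL.
blower: 93.1 − 20·log₁₀(41.2/4.4) = 93.1 − 19.43 = 73.67 dB SPL.
Σ 10^(L/10) = 6.907e+07 → L_total = 10·log₁₀(6.907e+07) = 78.39 dB SPL.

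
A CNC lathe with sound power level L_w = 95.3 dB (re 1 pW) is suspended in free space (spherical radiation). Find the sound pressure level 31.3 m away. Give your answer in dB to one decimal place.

Free-field spherical radiation: L_p = L_w − 10·log₁₀(4π·r²), r = 31.3 m.
4π·r² = 1.231e+04 m², 10·log₁₀ of that is 40.903 dB.
L_p = 95.3 − 40.903 = 54.40 dB.

54.4 dB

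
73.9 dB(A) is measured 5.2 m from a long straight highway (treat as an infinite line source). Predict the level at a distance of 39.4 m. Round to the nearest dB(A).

65 dB(A)

For a line source, L₂ = L₁ − 10·log₁₀(r₂/r₁).
L₂ = 73.9 − 10·log₁₀(39.4/5.2) = 73.9 − 8.795 = 65.11 dB(A).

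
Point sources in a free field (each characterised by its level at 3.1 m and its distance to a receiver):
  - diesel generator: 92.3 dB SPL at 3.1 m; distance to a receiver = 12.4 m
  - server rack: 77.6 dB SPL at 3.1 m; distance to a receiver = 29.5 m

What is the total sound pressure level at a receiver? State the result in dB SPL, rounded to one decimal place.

80.3 dB SPL

First find each source's level at the receiver (point-source: −20·log₁₀(r/r_ref)), then combine on an intensity basis.
diesel generator: 92.3 − 20·log₁₀(12.4/3.1) = 92.3 − 12.04 = 80.26 dB SPL.
server rack: 77.6 − 20·log₁₀(29.5/3.1) = 77.6 − 19.57 = 58.03 dB SPL.
Σ 10^(L/10) = 1.068e+08 → L_total = 10·log₁₀(1.068e+08) = 80.28 dB SPL.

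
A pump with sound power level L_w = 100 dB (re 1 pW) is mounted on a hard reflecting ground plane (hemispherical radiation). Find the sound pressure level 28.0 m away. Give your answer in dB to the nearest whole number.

63 dB

L_p = L_w − 10·log₁₀(2π·r²) with r = 28.0 m.
2π·r² = 4926 m², 10·log₁₀ of that is 36.925 dB.
L_p = 100 − 36.925 = 63.08 dB.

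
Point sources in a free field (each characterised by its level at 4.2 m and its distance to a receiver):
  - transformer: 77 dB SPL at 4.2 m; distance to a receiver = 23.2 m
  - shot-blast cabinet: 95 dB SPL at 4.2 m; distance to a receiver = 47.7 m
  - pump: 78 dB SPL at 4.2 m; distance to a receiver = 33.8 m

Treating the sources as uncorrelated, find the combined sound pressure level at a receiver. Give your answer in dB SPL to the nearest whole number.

74 dB SPL

First find each source's level at the receiver (point-source: −20·log₁₀(r/r_ref)), then combine on an intensity basis.
transformer: 77 − 20·log₁₀(23.2/4.2) = 77 − 14.84 = 62.16 dB SPL.
shot-blast cabinet: 95 − 20·log₁₀(47.7/4.2) = 95 − 21.11 = 73.89 dB SPL.
pump: 78 − 20·log₁₀(33.8/4.2) = 78 − 18.11 = 59.89 dB SPL.
Σ 10^(L/10) = 2.713e+07 → L_total = 10·log₁₀(2.713e+07) = 74.34 dB SPL.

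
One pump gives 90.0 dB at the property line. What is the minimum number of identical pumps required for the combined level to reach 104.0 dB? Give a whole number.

26

N identical sources give L₁ + 10·log₁₀ N, so require 10·log₁₀ N ≥ 104.0 − 90.0 = 14.0 dB.
N ≥ 10^(14.0/10) = 25.119, so N = 26.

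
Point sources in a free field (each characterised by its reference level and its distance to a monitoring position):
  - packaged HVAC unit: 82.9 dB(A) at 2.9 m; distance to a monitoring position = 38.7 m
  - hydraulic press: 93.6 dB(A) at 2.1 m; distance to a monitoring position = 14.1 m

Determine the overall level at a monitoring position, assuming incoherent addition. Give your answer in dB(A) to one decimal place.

First find each source's level at the receiver (point-source: −20·log₁₀(r/r_ref)), then combine on an intensity basis.
packaged HVAC unit: 82.9 − 20·log₁₀(38.7/2.9) = 82.9 − 22.51 = 60.39 dB(A).
hydraulic press: 93.6 − 20·log₁₀(14.1/2.1) = 93.6 − 16.54 = 77.06 dB(A).
Σ 10^(L/10) = 5.191e+07 → L_total = 10·log₁₀(5.191e+07) = 77.15 dB(A).

77.2 dB(A)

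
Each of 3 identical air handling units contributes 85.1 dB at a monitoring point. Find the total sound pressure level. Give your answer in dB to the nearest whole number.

With 3 equal, uncorrelated contributions the intensity is 3× that of one unit, giving a rise of 10·log₁₀ 3.
L_total = 85.1 + 10·log₁₀(3) = 85.1 + 4.771 = 89.87 dB.

90 dB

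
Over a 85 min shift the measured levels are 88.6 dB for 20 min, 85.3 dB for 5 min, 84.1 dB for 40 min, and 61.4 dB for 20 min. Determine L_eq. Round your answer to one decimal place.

The energy average is taken in the linear domain: L_eq = 10·log₁₀[(Σ tᵢ·10^(Lᵢ/10))/T], T = 85 min.
Σ tᵢ·10^(Lᵢ/10) = 20·10^(88.6/10) + 5·10^(85.3/10) + 40·10^(84.1/10) + 20·10^(61.4/10) = 2.649e+10.
L_eq = 10·log₁₀(2.649e+10/85) = 84.94 dB.

84.9 dB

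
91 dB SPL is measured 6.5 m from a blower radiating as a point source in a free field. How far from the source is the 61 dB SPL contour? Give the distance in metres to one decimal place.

Point-source spreading drops the level by 20·log₁₀(r₂/r₁); inverting, r₂/r₁ = 10^(ΔL/20).
r₂ = 6.5·10^((91−61)/20) = 6.5·10^(30.0/20) = 205.55 m.

205.5 m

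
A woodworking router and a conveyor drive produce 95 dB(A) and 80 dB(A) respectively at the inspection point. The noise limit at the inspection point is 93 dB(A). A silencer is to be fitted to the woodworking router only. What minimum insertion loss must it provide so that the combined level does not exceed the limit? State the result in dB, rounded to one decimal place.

The untreated sources together contribute 10^(80/10) = 1.000e+08, i.e. 80.00 dB(A).
The limit corresponds to 10^(93/10) = 1.995e+09; subtracting the fixed part leaves 1.895e+09 for the woodworking router, i.e. 92.78 dB(A).
Required insertion loss = 95 − 92.78 = 2.22 dB.

2.2 dB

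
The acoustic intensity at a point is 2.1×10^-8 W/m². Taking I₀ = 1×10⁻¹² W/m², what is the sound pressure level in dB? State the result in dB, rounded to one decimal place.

43.2 dB

I/I₀ = 2.1×10^-8/10⁻¹² = 2.1×10^4, and L = 10·log₁₀(I/I₀).
L = 10·(0.3222 + 4) = 43.22 dB.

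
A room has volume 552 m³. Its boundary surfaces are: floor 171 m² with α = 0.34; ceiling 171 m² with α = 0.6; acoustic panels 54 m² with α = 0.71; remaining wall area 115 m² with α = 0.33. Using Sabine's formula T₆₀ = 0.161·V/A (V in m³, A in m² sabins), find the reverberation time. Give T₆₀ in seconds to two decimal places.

0.37 s

Total absorption A = 171·0.34 + 171·0.6 + 54·0.71 + 115·0.33 = 237.03 m² sabins.
T₆₀ = 0.161 × 552 / 237.03 = 0.375 s.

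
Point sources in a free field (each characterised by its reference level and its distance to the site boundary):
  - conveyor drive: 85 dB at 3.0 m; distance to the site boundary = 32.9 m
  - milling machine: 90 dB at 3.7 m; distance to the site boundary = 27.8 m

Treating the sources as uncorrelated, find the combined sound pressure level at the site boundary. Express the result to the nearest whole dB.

Apply inverse-square spreading to bring every level to the receiver, then sum 10^(L/10).
conveyor drive: 85 − 20·log₁₀(32.9/3.0) = 85 − 20.80 = 64.20 dB.
milling machine: 90 − 20·log₁₀(27.8/3.7) = 90 − 17.52 = 72.48 dB.
Σ 10^(L/10) = 2.034e+07 → L_total = 10·log₁₀(2.034e+07) = 73.08 dB.

73 dB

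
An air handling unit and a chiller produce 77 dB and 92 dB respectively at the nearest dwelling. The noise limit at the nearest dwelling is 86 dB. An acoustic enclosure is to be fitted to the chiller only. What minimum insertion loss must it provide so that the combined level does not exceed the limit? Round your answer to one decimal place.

6.6 dB

Fixed contribution from the other source: Σ 10^(L/10) = 10^(77/10) = 5.012e+07 (77.00 dB).
To meet 86 dB overall, the treated chiller may contribute at most 10^(86/10) − 5.012e+07 = 3.480e+08, i.e. 85.42 dB.
So the chiller must be reduced from 92 to 85.42 dB: IL = 6.58 dB.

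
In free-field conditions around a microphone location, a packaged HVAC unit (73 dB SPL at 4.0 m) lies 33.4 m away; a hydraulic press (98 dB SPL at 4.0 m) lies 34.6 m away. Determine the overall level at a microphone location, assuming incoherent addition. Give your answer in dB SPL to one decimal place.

Apply inverse-square spreading to bring every level to the receiver, then sum 10^(L/10).
packaged HVAC unit: 73 − 20·log₁₀(33.4/4.0) = 73 − 18.43 = 54.57 dB SPL.
hydraulic press: 98 − 20·log₁₀(34.6/4.0) = 98 − 18.74 = 79.26 dB SPL.
Σ 10^(L/10) = 8.461e+07 → L_total = 10·log₁₀(8.461e+07) = 79.27 dB SPL.

79.3 dB SPL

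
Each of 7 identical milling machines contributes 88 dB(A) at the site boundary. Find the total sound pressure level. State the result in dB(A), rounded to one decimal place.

With 7 equal, uncorrelated contributions the intensity is 7× that of one unit, giving a rise of 10·log₁₀ 7.
L_total = 88 + 10·log₁₀(7) = 88 + 8.451 = 96.45 dB(A).

96.5 dB(A)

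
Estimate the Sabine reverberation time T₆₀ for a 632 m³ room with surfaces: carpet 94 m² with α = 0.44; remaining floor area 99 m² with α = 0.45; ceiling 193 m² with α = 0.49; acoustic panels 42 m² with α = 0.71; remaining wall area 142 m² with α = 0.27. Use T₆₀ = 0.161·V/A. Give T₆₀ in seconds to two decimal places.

0.41 s

Total absorption A = 94·0.44 + 99·0.45 + 193·0.49 + 42·0.71 + 142·0.27 = 248.64 m² sabins.
T₆₀ = 0.161·V/A = 0.161·632/248.64 = 0.409 s.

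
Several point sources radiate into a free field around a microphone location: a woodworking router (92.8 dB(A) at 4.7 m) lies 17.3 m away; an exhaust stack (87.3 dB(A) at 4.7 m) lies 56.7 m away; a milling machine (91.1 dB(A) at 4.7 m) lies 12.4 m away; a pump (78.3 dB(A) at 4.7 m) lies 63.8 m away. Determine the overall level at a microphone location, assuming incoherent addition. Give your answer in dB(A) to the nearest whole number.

85 dB(A)

Apply inverse-square spreading to bring every level to the receiver, then sum 10^(L/10).
woodworking router: 92.8 − 20·log₁₀(17.3/4.7) = 92.8 − 11.32 = 81.48 dB(A).
exhaust stack: 87.3 − 20·log₁₀(56.7/4.7) = 87.3 − 21.63 = 65.67 dB(A).
milling machine: 91.1 − 20·log₁₀(12.4/4.7) = 91.1 − 8.43 = 82.67 dB(A).
pump: 78.3 − 20·log₁₀(63.8/4.7) = 78.3 − 22.65 = 55.65 dB(A).
Σ 10^(L/10) = 3.298e+08 → L_total = 10·log₁₀(3.298e+08) = 85.18 dB(A).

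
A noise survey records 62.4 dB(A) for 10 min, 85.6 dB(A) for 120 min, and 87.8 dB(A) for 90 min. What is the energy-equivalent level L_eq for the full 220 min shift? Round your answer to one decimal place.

86.5 dB(A)

Weight each interval's intensity by its duration and average over T = 220 min:
Σ tᵢ·10^(Lᵢ/10) = 10·10^(62.4/10) + 120·10^(85.6/10) + 90·10^(87.8/10) = 9.782e+10.
L_eq = 10·log₁₀(9.782e+10/220) = 86.48 dB(A).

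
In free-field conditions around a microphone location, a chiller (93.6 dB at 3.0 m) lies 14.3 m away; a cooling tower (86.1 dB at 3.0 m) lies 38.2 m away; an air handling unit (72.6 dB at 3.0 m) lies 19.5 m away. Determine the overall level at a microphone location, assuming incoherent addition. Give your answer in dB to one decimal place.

80.2 dB

Propagate each source to the receiver with L = L_ref − 20·log₁₀(r/r_ref), then add intensities.
chiller: 93.6 − 20·log₁₀(14.3/3.0) = 93.6 − 13.56 = 80.04 dB.
cooling tower: 86.1 − 20·log₁₀(38.2/3.0) = 86.1 − 22.10 = 64.00 dB.
air handling unit: 72.6 − 20·log₁₀(19.5/3.0) = 72.6 − 16.26 = 56.34 dB.
Σ 10^(L/10) = 1.038e+08 → L_total = 10·log₁₀(1.038e+08) = 80.16 dB.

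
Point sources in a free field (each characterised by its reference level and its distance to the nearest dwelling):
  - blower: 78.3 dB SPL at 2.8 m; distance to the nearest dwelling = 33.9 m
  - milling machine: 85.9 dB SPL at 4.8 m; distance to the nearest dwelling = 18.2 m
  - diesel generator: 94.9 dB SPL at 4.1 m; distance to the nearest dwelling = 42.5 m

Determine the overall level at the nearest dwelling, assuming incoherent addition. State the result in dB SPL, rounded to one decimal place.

77.5 dB SPL

First find each source's level at the receiver (point-source: −20·log₁₀(r/r_ref)), then combine on an intensity basis.
blower: 78.3 − 20·log₁₀(33.9/2.8) = 78.3 − 21.66 = 56.64 dB SPL.
milling machine: 85.9 − 20·log₁₀(18.2/4.8) = 85.9 − 11.58 = 74.32 dB SPL.
diesel generator: 94.9 − 20·log₁₀(42.5/4.1) = 94.9 − 20.31 = 74.59 dB SPL.
Σ 10^(L/10) = 5.628e+07 → L_total = 10·log₁₀(5.628e+07) = 77.50 dB SPL.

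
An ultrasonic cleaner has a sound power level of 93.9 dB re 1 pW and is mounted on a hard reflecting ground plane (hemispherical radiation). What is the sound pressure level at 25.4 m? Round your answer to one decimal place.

L_p = L_w − 10·log₁₀(2π·r²) with r = 25.4 m.
2π·r² = 4054 m², 10·log₁₀ of that is 36.078 dB.
L_p = 93.9 − 36.078 = 57.82 dB.

57.8 dB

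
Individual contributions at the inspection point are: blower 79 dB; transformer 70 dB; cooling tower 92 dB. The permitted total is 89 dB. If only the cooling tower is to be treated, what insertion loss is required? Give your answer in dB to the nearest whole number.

4 dB

Everything except the cooling tower sums to 10^(79/10) + 10^(70/10) = 8.943e+07 in linear terms, 79.51 dB.
To meet 89 dB overall, the treated cooling tower may contribute at most 10^(89/10) − 8.943e+07 = 7.049e+08, i.e. 88.48 dB.
So the cooling tower must be reduced from 92 to 88.48 dB: IL = 3.52 dB.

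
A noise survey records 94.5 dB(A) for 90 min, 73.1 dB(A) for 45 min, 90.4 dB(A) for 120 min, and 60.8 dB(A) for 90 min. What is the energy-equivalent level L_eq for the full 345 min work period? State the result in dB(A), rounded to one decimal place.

Weight each interval's intensity by its duration and average over T = 345 min:
Σ tᵢ·10^(Lᵢ/10) = 90·10^(94.5/10) + 45·10^(73.1/10) + 120·10^(90.4/10) + 90·10^(60.8/10) = 3.863e+11.
L_eq = 10·log₁₀(3.863e+11/345) = 90.49 dB(A).

90.5 dB(A)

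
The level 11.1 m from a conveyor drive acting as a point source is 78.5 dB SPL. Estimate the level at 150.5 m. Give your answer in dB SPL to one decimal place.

55.9 dB SPL

Point-source attenuation: ΔL = 20·log₁₀(r₂/r₁) = 20·log₁₀(150.5/11.1) = 22.644 dB.
L₂ = 78.5 − 20·log₁₀(150.5/11.1) = 78.5 − 22.644 = 55.86 dB SPL.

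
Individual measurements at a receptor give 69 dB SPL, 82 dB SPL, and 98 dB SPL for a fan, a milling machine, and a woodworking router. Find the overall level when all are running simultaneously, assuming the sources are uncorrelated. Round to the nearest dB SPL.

98 dB SPL

Incoherent sources combine by intensity addition: L_total = 10·log₁₀(Σ 10^(L_i/10)).
Σ 10^(L/10) = 10^(69/10) + 10^(82/10) + 10^(98/10) = 6.476e+09.
L_total = 10·log₁₀(6.476e+09) = 98.11 dB SPL.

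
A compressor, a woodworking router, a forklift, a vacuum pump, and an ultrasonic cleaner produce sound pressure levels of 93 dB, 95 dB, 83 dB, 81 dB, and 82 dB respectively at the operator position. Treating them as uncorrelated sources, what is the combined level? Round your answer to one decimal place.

For uncorrelated sources the intensities add, so convert each level to linear form, sum, and take 10·log₁₀ of the total.
Σ 10^(L/10) = 10^(93/10) + 10^(95/10) + 10^(83/10) + 10^(81/10) + 10^(82/10) = 5.641e+09.
L_total = 10·log₁₀(5.641e+09) = 97.51 dB.

97.5 dB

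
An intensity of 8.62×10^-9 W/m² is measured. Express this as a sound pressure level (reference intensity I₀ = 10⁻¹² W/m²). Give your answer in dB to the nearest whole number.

39 dB

Dividing by I₀ shifts the exponent by 12: I/I₀ = 8.62×10^3.
L = 10·(0.9355 + 3) = 39.36 dB.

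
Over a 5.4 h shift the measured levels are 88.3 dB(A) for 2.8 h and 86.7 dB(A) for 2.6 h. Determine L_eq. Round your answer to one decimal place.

The energy average is taken in the linear domain: L_eq = 10·log₁₀[(Σ tᵢ·10^(Lᵢ/10))/T], T = 5.4 h.
Σ tᵢ·10^(Lᵢ/10) = 2.8·10^(88.3/10) + 2.6·10^(86.7/10) = 3.109e+09.
L_eq = 10·log₁₀(3.109e+09/5.4) = 87.60 dB(A).

87.6 dB(A)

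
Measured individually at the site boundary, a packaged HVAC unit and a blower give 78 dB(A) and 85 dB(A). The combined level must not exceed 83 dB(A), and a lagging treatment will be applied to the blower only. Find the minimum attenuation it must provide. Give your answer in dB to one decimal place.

Fixed contribution from the other source: Σ 10^(L/10) = 10^(78/10) = 6.310e+07 (78.00 dB(A)).
To meet 83 dB(A) overall, the treated blower may contribute at most 10^(83/10) − 6.310e+07 = 1.364e+08, i.e. 81.35 dB(A).
Required insertion loss = 85 − 81.35 = 3.65 dB.

3.7 dB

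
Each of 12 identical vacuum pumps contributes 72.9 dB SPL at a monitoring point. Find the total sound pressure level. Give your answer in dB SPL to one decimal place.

N identical incoherent sources raise the level by 10·log₁₀ N.
L_total = 72.9 + 10·log₁₀(12) = 72.9 + 10.792 = 83.69 dB SPL.

83.7 dB SPL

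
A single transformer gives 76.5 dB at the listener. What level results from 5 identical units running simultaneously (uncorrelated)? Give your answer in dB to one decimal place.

L_total = L₁ + 10·log₁₀ N for N identical incoherent sources.
L_total = 76.5 + 10·log₁₀(5) = 76.5 + 6.990 = 83.49 dB.

83.5 dB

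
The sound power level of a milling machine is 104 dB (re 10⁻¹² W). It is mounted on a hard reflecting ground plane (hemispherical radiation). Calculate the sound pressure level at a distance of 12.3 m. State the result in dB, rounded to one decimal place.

74.2 dB

The power spreads over a hemisphere of area 2π·r², so L_p = L_w − 10·log₁₀(2π·r²).
2π·r² = 950.6 m², 10·log₁₀ of that is 29.780 dB.
L_p = 104 − 29.780 = 74.22 dB.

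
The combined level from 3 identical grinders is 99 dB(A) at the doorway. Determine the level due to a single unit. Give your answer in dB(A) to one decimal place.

94.2 dB(A)

Dividing the total intensity by 3 lowers the level by 10·log₁₀ 3 = 4.771 dB: L₁ = 99 − 4.771.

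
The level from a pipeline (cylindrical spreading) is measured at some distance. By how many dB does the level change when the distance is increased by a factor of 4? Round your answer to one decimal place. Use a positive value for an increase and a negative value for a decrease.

Line-source spreading: ΔL = −10·log₁₀(r₂/r₁).
ΔL = −10·log₁₀(4) = -6.02 dB.

-6.0 dB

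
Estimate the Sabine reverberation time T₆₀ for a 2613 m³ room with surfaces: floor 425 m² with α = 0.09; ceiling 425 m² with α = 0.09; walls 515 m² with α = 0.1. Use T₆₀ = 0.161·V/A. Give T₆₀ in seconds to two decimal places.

3.29 s

Total absorption A = 425·0.09 + 425·0.09 + 515·0.1 = 128.00 m² sabins.
T₆₀ = 0.161·V/A = 0.161·2613/128.00 = 3.287 s.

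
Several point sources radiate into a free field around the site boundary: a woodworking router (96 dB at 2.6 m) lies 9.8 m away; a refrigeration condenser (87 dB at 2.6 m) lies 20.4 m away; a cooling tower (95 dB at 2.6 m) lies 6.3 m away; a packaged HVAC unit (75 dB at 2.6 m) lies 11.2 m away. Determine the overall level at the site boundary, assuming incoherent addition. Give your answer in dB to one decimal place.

Apply inverse-square spreading to bring every level to the receiver, then sum 10^(L/10).
woodworking router: 96 − 20·log₁₀(9.8/2.6) = 96 − 11.53 = 84.47 dB.
refrigeration condenser: 87 − 20·log₁₀(20.4/2.6) = 87 − 17.89 = 69.11 dB.
cooling tower: 95 − 20·log₁₀(6.3/2.6) = 95 − 7.69 = 87.31 dB.
packaged HVAC unit: 75 − 20·log₁₀(11.2/2.6) = 75 − 12.68 = 62.32 dB.
Σ 10^(L/10) = 8.287e+08 → L_total = 10·log₁₀(8.287e+08) = 89.18 dB.

89.2 dB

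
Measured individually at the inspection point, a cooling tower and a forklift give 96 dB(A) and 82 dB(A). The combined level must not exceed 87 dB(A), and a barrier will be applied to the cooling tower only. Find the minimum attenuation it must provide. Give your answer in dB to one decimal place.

10.7 dB

Everything except the cooling tower sums to 10^(82/10) = 1.585e+08 in linear terms, 82.00 dB(A).
The limit corresponds to 10^(87/10) = 5.012e+08; subtracting the fixed part leaves 3.427e+08 for the cooling tower, i.e. 85.35 dB(A).
Required insertion loss = 96 − 85.35 = 10.65 dB.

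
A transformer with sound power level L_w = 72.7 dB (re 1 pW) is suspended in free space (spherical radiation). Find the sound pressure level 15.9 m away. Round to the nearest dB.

L_p = L_w − 10·log₁₀(4π·r²) with r = 15.9 m.
4π·r² = 3177 m², 10·log₁₀ of that is 35.020 dB.
L_p = 72.7 − 35.020 = 37.68 dB.

38 dB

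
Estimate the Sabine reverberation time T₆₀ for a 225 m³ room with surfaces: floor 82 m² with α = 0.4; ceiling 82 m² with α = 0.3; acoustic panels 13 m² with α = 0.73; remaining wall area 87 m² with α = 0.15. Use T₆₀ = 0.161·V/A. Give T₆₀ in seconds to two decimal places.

0.45 s

A = Σ Sᵢαᵢ = 82·0.4 + 82·0.3 + 13·0.73 + 87·0.15 = 79.94 m².
T₆₀ = 0.161·V/A = 0.161·225/79.94 = 0.453 s.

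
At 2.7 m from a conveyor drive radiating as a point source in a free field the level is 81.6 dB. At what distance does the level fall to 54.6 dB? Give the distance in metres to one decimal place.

60.4 m

Point-source spreading drops the level by 20·log₁₀(r₂/r₁); inverting, r₂/r₁ = 10^(ΔL/20).
r₂ = 2.7·10^((81.6−54.6)/20) = 2.7·10^(27.0/20) = 60.45 m.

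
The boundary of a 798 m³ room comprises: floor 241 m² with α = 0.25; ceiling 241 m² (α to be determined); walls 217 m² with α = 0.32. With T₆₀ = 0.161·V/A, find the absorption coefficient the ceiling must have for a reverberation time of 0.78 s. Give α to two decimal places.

0.15

From T₆₀ = 0.161·V/A, the target T₆₀ = 0.78 s needs A = 0.161·798/0.78 = 164.72 m².
Absorption from the other surfaces = 241·0.25 + 217·0.32 = 129.69 m², so the ceiling must supply 35.03 m² over 241 m².
α = 35.03/241 = 0.145.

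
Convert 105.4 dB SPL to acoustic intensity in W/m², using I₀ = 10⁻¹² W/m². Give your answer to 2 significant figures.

0.035 W/m²

I/I₀ = 10^(105.4/10) = 3.467e+10, so I = 3.467e+10 × 10⁻¹² W/m².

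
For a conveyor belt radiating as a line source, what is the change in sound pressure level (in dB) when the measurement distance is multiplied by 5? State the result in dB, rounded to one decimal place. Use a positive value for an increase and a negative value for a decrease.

-7.0 dB

Line-source spreading: ΔL = −10·log₁₀(r₂/r₁).
ΔL = −10·log₁₀(5) = -6.99 dB.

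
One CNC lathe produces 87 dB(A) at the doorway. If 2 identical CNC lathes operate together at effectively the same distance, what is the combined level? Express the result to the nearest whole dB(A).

With 2 equal, uncorrelated contributions the intensity is 2× that of one unit, giving a rise of 10·log₁₀ 2.
L_total = 87 + 10·log₁₀(2) = 87 + 3.010 = 90.01 dB(A).

90 dB(A)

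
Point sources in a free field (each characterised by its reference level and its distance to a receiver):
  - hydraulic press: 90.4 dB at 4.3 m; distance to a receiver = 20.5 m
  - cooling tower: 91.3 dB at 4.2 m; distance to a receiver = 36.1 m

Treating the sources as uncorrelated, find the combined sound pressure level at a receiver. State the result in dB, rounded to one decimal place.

78.2 dB

Apply inverse-square spreading to bring every level to the receiver, then sum 10^(L/10).
hydraulic press: 90.4 − 20·log₁₀(20.5/4.3) = 90.4 − 13.57 = 76.83 dB.
cooling tower: 91.3 − 20·log₁₀(36.1/4.2) = 91.3 − 18.69 = 72.61 dB.
Σ 10^(L/10) = 6.650e+07 → L_total = 10·log₁₀(6.650e+07) = 78.23 dB.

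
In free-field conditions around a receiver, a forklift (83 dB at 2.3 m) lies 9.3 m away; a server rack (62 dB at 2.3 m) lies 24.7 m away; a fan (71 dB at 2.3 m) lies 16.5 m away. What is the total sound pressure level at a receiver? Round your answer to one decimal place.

71.0 dB

Propagate each source to the receiver with L = L_ref − 20·log₁₀(r/r_ref), then add intensities.
forklift: 83 − 20·log₁₀(9.3/2.3) = 83 − 12.14 = 70.86 dB.
server rack: 62 − 20·log₁₀(24.7/2.3) = 62 − 20.62 = 41.38 dB.
fan: 71 − 20·log₁₀(16.5/2.3) = 71 − 17.12 = 53.88 dB.
Σ 10^(L/10) = 1.246e+07 → L_total = 10·log₁₀(1.246e+07) = 70.96 dB.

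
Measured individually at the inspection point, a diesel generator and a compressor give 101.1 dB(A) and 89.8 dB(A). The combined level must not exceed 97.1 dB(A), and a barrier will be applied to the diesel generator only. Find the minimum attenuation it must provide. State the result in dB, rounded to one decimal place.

4.9 dB

The untreated sources together contribute 10^(89.8/10) = 9.550e+08, i.e. 89.80 dB(A).
The limit corresponds to 10^(97.1/10) = 5.129e+09; subtracting the fixed part leaves 4.174e+09 for the diesel generator, i.e. 96.21 dB(A).
Required insertion loss = 101.1 − 96.21 = 4.89 dB.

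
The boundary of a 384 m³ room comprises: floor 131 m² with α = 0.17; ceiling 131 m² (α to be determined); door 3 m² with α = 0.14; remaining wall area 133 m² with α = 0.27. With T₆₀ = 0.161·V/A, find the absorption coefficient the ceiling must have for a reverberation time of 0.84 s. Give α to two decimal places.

From T₆₀ = 0.161·V/A, the target T₆₀ = 0.84 s needs A = 0.161·384/0.84 = 73.60 m².
Absorption from the other surfaces = 131·0.17 + 3·0.14 + 133·0.27 = 58.60 m², so the ceiling must supply 15.00 m² over 131 m².
α = 15.00/131 = 0.115.

0.11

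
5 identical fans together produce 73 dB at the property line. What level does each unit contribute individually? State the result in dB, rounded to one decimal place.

66.0 dB

For N identical incoherent sources L_total = L₁ + 10·log₁₀ N, so L₁ = 73 − 10·log₁₀(5) = 73 − 6.990.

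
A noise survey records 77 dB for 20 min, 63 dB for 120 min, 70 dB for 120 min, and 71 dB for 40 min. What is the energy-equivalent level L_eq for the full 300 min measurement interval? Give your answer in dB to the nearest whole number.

Weight each interval's intensity by its duration and average over T = 300 min:
Σ tᵢ·10^(Lᵢ/10) = 20·10^(77/10) + 120·10^(63/10) + 120·10^(70/10) + 40·10^(71/10) = 2.945e+09.
L_eq = 10·log₁₀(2.945e+09/300) = 69.92 dB.

70 dB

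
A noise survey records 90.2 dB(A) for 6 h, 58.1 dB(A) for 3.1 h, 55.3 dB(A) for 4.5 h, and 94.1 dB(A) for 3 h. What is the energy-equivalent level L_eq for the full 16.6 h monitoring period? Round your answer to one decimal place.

The energy average is taken in the linear domain: L_eq = 10·log₁₀[(Σ tᵢ·10^(Lᵢ/10))/T], T = 16.6 h.
Σ tᵢ·10^(Lᵢ/10) = 6·10^(90.2/10) + 3.1·10^(58.1/10) + 4.5·10^(55.3/10) + 3·10^(94.1/10) = 1.400e+10.
L_eq = 10·log₁₀(1.400e+10/16.6) = 89.26 dB(A).

89.3 dB(A)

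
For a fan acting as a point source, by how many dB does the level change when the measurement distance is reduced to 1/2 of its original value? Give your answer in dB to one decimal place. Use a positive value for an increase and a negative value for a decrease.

A point source loses 6 dB per doubling of distance; generally ΔL = −20·log₁₀(r₂/r₁).
ΔL = −20·log₁₀(0.5) = +6.02 dB.

+6.0 dB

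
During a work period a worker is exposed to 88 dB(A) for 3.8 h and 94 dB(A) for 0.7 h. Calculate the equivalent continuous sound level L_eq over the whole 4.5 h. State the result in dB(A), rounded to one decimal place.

89.7 dB(A)

L_eq = 10·log₁₀[(1/T)·Σ tᵢ·10^(Lᵢ/10)] with T = 4.5 h.
Σ tᵢ·10^(Lᵢ/10) = 3.8·10^(88/10) + 0.7·10^(94/10) = 4.156e+09.
L_eq = 10·log₁₀(4.156e+09/4.5) = 89.65 dB(A).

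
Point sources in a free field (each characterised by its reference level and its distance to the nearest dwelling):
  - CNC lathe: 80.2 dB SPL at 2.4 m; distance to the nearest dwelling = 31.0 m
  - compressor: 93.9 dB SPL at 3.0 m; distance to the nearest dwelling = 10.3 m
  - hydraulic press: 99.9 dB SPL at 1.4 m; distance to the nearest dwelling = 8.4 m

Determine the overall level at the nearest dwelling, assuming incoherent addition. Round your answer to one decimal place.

Apply inverse-square spreading to bring every level to the receiver, then sum 10^(L/10).
CNC lathe: 80.2 − 20·log₁₀(31.0/2.4) = 80.2 − 22.22 = 57.98 dB SPL.
compressor: 93.9 − 20·log₁₀(10.3/3.0) = 93.9 − 10.71 = 83.19 dB SPL.
hydraulic press: 99.9 − 20·log₁₀(8.4/1.4) = 99.9 − 15.56 = 84.34 dB SPL.
Σ 10^(L/10) = 4.803e+08 → L_total = 10·log₁₀(4.803e+08) = 86.82 dB SPL.

86.8 dB SPL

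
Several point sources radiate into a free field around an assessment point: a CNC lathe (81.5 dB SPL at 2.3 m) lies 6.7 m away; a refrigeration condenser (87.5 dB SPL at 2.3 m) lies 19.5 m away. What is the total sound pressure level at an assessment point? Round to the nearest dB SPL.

74 dB SPL

Apply inverse-square spreading to bring every level to the receiver, then sum 10^(L/10).
CNC lathe: 81.5 − 20·log₁₀(6.7/2.3) = 81.5 − 9.29 = 72.21 dB SPL.
refrigeration condenser: 87.5 − 20·log₁₀(19.5/2.3) = 87.5 − 18.57 = 68.93 dB SPL.
Σ 10^(L/10) = 2.447e+07 → L_total = 10·log₁₀(2.447e+07) = 73.89 dB SPL.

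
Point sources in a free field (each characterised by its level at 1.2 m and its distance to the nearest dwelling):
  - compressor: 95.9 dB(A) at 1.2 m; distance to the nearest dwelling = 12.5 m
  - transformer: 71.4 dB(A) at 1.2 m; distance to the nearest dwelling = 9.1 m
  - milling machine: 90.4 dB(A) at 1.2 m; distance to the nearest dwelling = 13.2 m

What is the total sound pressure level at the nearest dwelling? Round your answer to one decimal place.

76.5 dB(A)

Propagate each source to the receiver with L = L_ref − 20·log₁₀(r/r_ref), then add intensities.
compressor: 95.9 − 20·log₁₀(12.5/1.2) = 95.9 − 20.35 = 75.55 dB(A).
transformer: 71.4 − 20·log₁₀(9.1/1.2) = 71.4 − 17.60 = 53.80 dB(A).
milling machine: 90.4 − 20·log₁₀(13.2/1.2) = 90.4 − 20.83 = 69.57 dB(A).
Σ 10^(L/10) = 4.516e+07 → L_total = 10·log₁₀(4.516e+07) = 76.55 dB(A).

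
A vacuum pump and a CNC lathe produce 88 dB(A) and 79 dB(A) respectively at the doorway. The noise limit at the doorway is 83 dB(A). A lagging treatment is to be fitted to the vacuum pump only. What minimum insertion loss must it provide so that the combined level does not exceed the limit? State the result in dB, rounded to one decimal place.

7.2 dB

Fixed contribution from the other source: Σ 10^(L/10) = 10^(79/10) = 7.943e+07 (79.00 dB(A)).
The limit corresponds to 10^(83/10) = 1.995e+08; subtracting the fixed part leaves 1.201e+08 for the vacuum pump, i.e. 80.80 dB(A).
So the vacuum pump must be reduced from 88 to 80.80 dB(A): IL = 7.20 dB.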